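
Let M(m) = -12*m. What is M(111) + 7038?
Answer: 5706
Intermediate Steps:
M(111) + 7038 = -12*111 + 7038 = -1332 + 7038 = 5706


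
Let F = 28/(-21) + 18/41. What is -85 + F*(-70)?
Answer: -2755/123 ≈ -22.398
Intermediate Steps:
F = -110/123 (F = 28*(-1/21) + 18*(1/41) = -4/3 + 18/41 = -110/123 ≈ -0.89431)
-85 + F*(-70) = -85 - 110/123*(-70) = -85 + 7700/123 = -2755/123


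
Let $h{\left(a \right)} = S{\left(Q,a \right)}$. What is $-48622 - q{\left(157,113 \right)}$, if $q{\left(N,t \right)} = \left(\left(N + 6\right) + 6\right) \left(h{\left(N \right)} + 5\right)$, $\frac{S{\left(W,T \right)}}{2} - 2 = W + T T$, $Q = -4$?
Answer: $-8380153$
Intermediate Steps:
$S{\left(W,T \right)} = 4 + 2 W + 2 T^{2}$ ($S{\left(W,T \right)} = 4 + 2 \left(W + T T\right) = 4 + 2 \left(W + T^{2}\right) = 4 + \left(2 W + 2 T^{2}\right) = 4 + 2 W + 2 T^{2}$)
$h{\left(a \right)} = -4 + 2 a^{2}$ ($h{\left(a \right)} = 4 + 2 \left(-4\right) + 2 a^{2} = 4 - 8 + 2 a^{2} = -4 + 2 a^{2}$)
$q{\left(N,t \right)} = \left(1 + 2 N^{2}\right) \left(12 + N\right)$ ($q{\left(N,t \right)} = \left(\left(N + 6\right) + 6\right) \left(\left(-4 + 2 N^{2}\right) + 5\right) = \left(\left(6 + N\right) + 6\right) \left(1 + 2 N^{2}\right) = \left(12 + N\right) \left(1 + 2 N^{2}\right) = \left(1 + 2 N^{2}\right) \left(12 + N\right)$)
$-48622 - q{\left(157,113 \right)} = -48622 - \left(12 + 157 + 2 \cdot 157^{3} + 24 \cdot 157^{2}\right) = -48622 - \left(12 + 157 + 2 \cdot 3869893 + 24 \cdot 24649\right) = -48622 - \left(12 + 157 + 7739786 + 591576\right) = -48622 - 8331531 = -8380153$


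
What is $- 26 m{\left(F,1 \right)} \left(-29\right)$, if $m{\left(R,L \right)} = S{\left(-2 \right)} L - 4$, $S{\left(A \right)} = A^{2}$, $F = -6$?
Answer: $0$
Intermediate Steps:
$m{\left(R,L \right)} = -4 + 4 L$ ($m{\left(R,L \right)} = \left(-2\right)^{2} L - 4 = 4 L - 4 = -4 + 4 L$)
$- 26 m{\left(F,1 \right)} \left(-29\right) = - 26 \left(-4 + 4 \cdot 1\right) \left(-29\right) = - 26 \left(-4 + 4\right) \left(-29\right) = \left(-26\right) 0 \left(-29\right) = 0 \left(-29\right) = 0$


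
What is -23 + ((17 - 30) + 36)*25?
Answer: 552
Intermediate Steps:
-23 + ((17 - 30) + 36)*25 = -23 + (-13 + 36)*25 = -23 + 23*25 = -23 + 575 = 552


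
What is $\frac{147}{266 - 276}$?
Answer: $- \frac{147}{10} \approx -14.7$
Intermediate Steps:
$\frac{147}{266 - 276} = \frac{147}{-10} = 147 \left(- \frac{1}{10}\right) = - \frac{147}{10}$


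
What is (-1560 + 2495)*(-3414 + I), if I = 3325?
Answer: -83215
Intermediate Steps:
(-1560 + 2495)*(-3414 + I) = (-1560 + 2495)*(-3414 + 3325) = 935*(-89) = -83215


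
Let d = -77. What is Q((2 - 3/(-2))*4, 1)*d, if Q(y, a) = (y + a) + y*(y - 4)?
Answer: -11935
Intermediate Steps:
Q(y, a) = a + y + y*(-4 + y) (Q(y, a) = (a + y) + y*(-4 + y) = a + y + y*(-4 + y))
Q((2 - 3/(-2))*4, 1)*d = (1 + ((2 - 3/(-2))*4)² - 3*(2 - 3/(-2))*4)*(-77) = (1 + ((2 - 3*(-½))*4)² - 3*(2 - 3*(-½))*4)*(-77) = (1 + ((2 + 3/2)*4)² - 3*(2 + 3/2)*4)*(-77) = (1 + ((7/2)*4)² - 21*4/2)*(-77) = (1 + 14² - 3*14)*(-77) = (1 + 196 - 42)*(-77) = 155*(-77) = -11935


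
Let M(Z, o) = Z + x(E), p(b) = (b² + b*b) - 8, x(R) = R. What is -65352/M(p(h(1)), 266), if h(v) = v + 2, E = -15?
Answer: 65352/5 ≈ 13070.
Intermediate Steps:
h(v) = 2 + v
p(b) = -8 + 2*b² (p(b) = (b² + b²) - 8 = 2*b² - 8 = -8 + 2*b²)
M(Z, o) = -15 + Z (M(Z, o) = Z - 15 = -15 + Z)
-65352/M(p(h(1)), 266) = -65352/(-15 + (-8 + 2*(2 + 1)²)) = -65352/(-15 + (-8 + 2*3²)) = -65352/(-15 + (-8 + 2*9)) = -65352/(-15 + (-8 + 18)) = -65352/(-15 + 10) = -65352/(-5) = -65352*(-⅕) = 65352/5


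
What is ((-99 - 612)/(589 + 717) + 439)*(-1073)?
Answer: -614424479/1306 ≈ -4.7046e+5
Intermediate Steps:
((-99 - 612)/(589 + 717) + 439)*(-1073) = (-711/1306 + 439)*(-1073) = (572623/1306)*(-1073) = -614424479/1306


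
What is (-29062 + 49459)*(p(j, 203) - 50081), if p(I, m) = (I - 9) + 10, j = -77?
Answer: -1023052329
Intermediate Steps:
p(I, m) = 1 + I (p(I, m) = (-9 + I) + 10 = 1 + I)
(-29062 + 49459)*(p(j, 203) - 50081) = (-29062 + 49459)*((1 - 77) - 50081) = 20397*(-76 - 50081) = 20397*(-50157) = -1023052329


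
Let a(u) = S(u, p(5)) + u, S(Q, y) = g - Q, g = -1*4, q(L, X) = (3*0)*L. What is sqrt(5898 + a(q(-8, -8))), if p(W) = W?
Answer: sqrt(5894) ≈ 76.772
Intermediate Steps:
q(L, X) = 0 (q(L, X) = 0*L = 0)
g = -4
S(Q, y) = -4 - Q
a(u) = -4 (a(u) = (-4 - u) + u = -4)
sqrt(5898 + a(q(-8, -8))) = sqrt(5898 - 4) = sqrt(5894)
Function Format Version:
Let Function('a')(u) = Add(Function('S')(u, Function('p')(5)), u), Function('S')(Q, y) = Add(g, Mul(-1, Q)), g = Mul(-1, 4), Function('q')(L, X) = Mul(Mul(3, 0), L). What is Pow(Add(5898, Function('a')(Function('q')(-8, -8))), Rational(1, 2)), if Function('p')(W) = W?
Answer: Pow(5894, Rational(1, 2)) ≈ 76.772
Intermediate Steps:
Function('q')(L, X) = 0 (Function('q')(L, X) = Mul(0, L) = 0)
g = -4
Function('S')(Q, y) = Add(-4, Mul(-1, Q))
Function('a')(u) = -4 (Function('a')(u) = Add(Add(-4, Mul(-1, u)), u) = -4)
Pow(Add(5898, Function('a')(Function('q')(-8, -8))), Rational(1, 2)) = Pow(Add(5898, -4), Rational(1, 2)) = Pow(5894, Rational(1, 2))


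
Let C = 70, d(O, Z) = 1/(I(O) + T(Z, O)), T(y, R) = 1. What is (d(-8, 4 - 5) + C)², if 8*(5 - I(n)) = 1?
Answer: 10876804/2209 ≈ 4923.9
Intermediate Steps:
I(n) = 39/8 (I(n) = 5 - ⅛*1 = 5 - ⅛ = 39/8)
d(O, Z) = 8/47 (d(O, Z) = 1/(39/8 + 1) = 1/(47/8) = 8/47)
(d(-8, 4 - 5) + C)² = (8/47 + 70)² = (3298/47)² = 10876804/2209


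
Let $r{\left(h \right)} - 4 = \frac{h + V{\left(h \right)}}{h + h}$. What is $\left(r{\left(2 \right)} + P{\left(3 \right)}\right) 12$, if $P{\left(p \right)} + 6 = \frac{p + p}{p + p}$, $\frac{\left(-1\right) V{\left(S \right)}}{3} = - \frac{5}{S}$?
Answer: $\frac{33}{2} \approx 16.5$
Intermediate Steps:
$V{\left(S \right)} = \frac{15}{S}$ ($V{\left(S \right)} = - 3 \left(- \frac{5}{S}\right) = \frac{15}{S}$)
$P{\left(p \right)} = -5$ ($P{\left(p \right)} = -6 + \frac{p + p}{p + p} = -6 + \frac{2 p}{2 p} = -6 + 2 p \frac{1}{2 p} = -6 + 1 = -5$)
$r{\left(h \right)} = 4 + \frac{h + \frac{15}{h}}{2 h}$ ($r{\left(h \right)} = 4 + \frac{h + \frac{15}{h}}{h + h} = 4 + \frac{h + \frac{15}{h}}{2 h}$)
$\left(r{\left(2 \right)} + P{\left(3 \right)}\right) 12 = \left(\left(\frac{9}{2} + \frac{15}{2 \cdot 4}\right) - 5\right) 12 = \left(\left(\frac{9}{2} + \frac{15}{2} \cdot \frac{1}{4}\right) - 5\right) 12 = \left(\left(\frac{9}{2} + \frac{15}{8}\right) - 5\right) 12 = \left(\frac{51}{8} - 5\right) 12 = \frac{11}{8} \cdot 12 = \frac{33}{2}$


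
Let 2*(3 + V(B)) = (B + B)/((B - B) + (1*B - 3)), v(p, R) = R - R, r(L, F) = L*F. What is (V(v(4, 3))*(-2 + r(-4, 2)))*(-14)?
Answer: -420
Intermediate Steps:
r(L, F) = F*L
v(p, R) = 0
V(B) = -3 + B/(-3 + B) (V(B) = -3 + ((B + B)/((B - B) + (1*B - 3)))/2 = -3 + ((2*B)/(0 + (B - 3)))/2 = -3 + ((2*B)/(0 + (-3 + B)))/2 = -3 + ((2*B)/(-3 + B))/2 = -3 + (2*B/(-3 + B))/2 = -3 + B/(-3 + B))
(V(v(4, 3))*(-2 + r(-4, 2)))*(-14) = (((9 - 2*0)/(-3 + 0))*(-2 + 2*(-4)))*(-14) = (((9 + 0)/(-3))*(-2 - 8))*(-14) = (-1/3*9*(-10))*(-14) = -3*(-10)*(-14) = 30*(-14) = -420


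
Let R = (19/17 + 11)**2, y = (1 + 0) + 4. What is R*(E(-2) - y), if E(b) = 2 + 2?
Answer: -42436/289 ≈ -146.84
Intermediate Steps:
y = 5 (y = 1 + 4 = 5)
E(b) = 4
R = 42436/289 (R = (19*(1/17) + 11)**2 = (19/17 + 11)**2 = (206/17)**2 = 42436/289 ≈ 146.84)
R*(E(-2) - y) = 42436*(4 - 1*5)/289 = 42436*(4 - 5)/289 = (42436/289)*(-1) = -42436/289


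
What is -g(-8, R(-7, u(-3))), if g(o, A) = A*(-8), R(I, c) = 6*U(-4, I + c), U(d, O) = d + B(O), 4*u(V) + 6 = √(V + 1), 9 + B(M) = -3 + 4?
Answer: -576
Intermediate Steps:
B(M) = -8 (B(M) = -9 + (-3 + 4) = -9 + 1 = -8)
u(V) = -3/2 + √(1 + V)/4 (u(V) = -3/2 + √(V + 1)/4 = -3/2 + √(1 + V)/4)
U(d, O) = -8 + d (U(d, O) = d - 8 = -8 + d)
R(I, c) = -72 (R(I, c) = 6*(-8 - 4) = 6*(-12) = -72)
g(o, A) = -8*A
-g(-8, R(-7, u(-3))) = -(-8)*(-72) = -1*576 = -576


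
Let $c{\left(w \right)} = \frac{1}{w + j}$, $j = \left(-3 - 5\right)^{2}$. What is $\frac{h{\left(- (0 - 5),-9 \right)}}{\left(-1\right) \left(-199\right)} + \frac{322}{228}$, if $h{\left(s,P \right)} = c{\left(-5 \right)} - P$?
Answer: $\frac{1950949}{1338474} \approx 1.4576$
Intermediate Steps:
$j = 64$ ($j = \left(-8\right)^{2} = 64$)
$c{\left(w \right)} = \frac{1}{64 + w}$ ($c{\left(w \right)} = \frac{1}{w + 64} = \frac{1}{64 + w}$)
$h{\left(s,P \right)} = \frac{1}{59} - P$ ($h{\left(s,P \right)} = \frac{1}{64 - 5} - P = \frac{1}{59} - P$)
$\frac{h{\left(- (0 - 5),-9 \right)}}{\left(-1\right) \left(-199\right)} + \frac{322}{228} = \frac{\frac{1}{59} - -9}{\left(-1\right) \left(-199\right)} + \frac{322}{228} = \frac{\frac{1}{59} + 9}{199} + 322 \cdot \frac{1}{228} = \frac{532}{59} \cdot \frac{1}{199} + \frac{161}{114} = \frac{532}{11741} + \frac{161}{114} = \frac{1950949}{1338474}$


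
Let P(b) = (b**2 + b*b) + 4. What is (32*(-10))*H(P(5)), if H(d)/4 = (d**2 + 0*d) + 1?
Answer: -3733760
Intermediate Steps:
P(b) = 4 + 2*b**2 (P(b) = (b**2 + b**2) + 4 = 2*b**2 + 4 = 4 + 2*b**2)
H(d) = 4 + 4*d**2 (H(d) = 4*((d**2 + 0*d) + 1) = 4*((d**2 + 0) + 1) = 4*(d**2 + 1) = 4*(1 + d**2) = 4 + 4*d**2)
(32*(-10))*H(P(5)) = (32*(-10))*(4 + 4*(4 + 2*5**2)**2) = -320*(4 + 4*(4 + 2*25)**2) = -320*(4 + 4*(4 + 50)**2) = -320*(4 + 4*54**2) = -320*(4 + 4*2916) = -320*(4 + 11664) = -320*11668 = -3733760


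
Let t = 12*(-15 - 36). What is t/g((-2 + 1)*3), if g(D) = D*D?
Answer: -68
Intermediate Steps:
t = -612 (t = 12*(-51) = -612)
g(D) = D²
t/g((-2 + 1)*3) = -612*1/(9*(-2 + 1)²) = -612/((-1*3)²) = -612/((-3)²) = -612/9 = -612*⅑ = -68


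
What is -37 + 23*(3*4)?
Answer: 239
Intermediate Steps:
-37 + 23*(3*4) = -37 + 23*12 = -37 + 276 = 239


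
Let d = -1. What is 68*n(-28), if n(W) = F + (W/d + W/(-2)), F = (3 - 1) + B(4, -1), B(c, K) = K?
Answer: 2924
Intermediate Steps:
F = 1 (F = (3 - 1) - 1 = 2 - 1 = 1)
n(W) = 1 - 3*W/2 (n(W) = 1 + (W/(-1) + W/(-2)) = 1 + (W*(-1) + W*(-½)) = 1 + (-W - W/2) = 1 - 3*W/2)
68*n(-28) = 68*(1 - 3/2*(-28)) = 68*(1 + 42) = 68*43 = 2924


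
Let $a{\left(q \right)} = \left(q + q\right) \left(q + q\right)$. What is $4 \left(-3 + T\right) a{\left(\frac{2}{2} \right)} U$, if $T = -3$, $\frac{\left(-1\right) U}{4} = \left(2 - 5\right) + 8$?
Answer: $1920$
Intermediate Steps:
$U = -20$ ($U = - 4 \left(\left(2 - 5\right) + 8\right) = - 4 \left(-3 + 8\right) = \left(-4\right) 5 = -20$)
$a{\left(q \right)} = 4 q^{2}$ ($a{\left(q \right)} = 2 q 2 q = 4 q^{2}$)
$4 \left(-3 + T\right) a{\left(\frac{2}{2} \right)} U = 4 \left(-3 - 3\right) 4 \left(\frac{2}{2}\right)^{2} \left(-20\right) = 4 \left(-6\right) 4 \left(2 \cdot \frac{1}{2}\right)^{2} \left(-20\right) = - 24 \cdot 4 \cdot 1^{2} \left(-20\right) = - 24 \cdot 4 \cdot 1 \left(-20\right) = \left(-24\right) 4 \left(-20\right) = \left(-96\right) \left(-20\right) = 1920$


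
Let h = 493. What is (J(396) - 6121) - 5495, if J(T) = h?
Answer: -11123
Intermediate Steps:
J(T) = 493
(J(396) - 6121) - 5495 = (493 - 6121) - 5495 = -5628 - 5495 = -11123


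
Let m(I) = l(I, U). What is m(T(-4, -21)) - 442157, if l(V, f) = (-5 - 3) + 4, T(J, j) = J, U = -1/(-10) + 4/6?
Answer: -442161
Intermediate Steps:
U = 23/30 (U = -1*(-⅒) + 4*(⅙) = ⅒ + ⅔ = 23/30 ≈ 0.76667)
l(V, f) = -4 (l(V, f) = -8 + 4 = -4)
m(I) = -4
m(T(-4, -21)) - 442157 = -4 - 442157 = -442161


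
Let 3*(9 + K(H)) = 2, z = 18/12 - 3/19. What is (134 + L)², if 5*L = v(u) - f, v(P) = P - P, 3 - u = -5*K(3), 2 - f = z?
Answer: 25877569/1444 ≈ 17921.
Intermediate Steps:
z = 51/38 (z = 18*(1/12) - 3*1/19 = 3/2 - 3/19 = 51/38 ≈ 1.3421)
K(H) = -25/3 (K(H) = -9 + (⅓)*2 = -9 + ⅔ = -25/3)
f = 25/38 (f = 2 - 1*51/38 = 2 - 51/38 = 25/38 ≈ 0.65790)
u = -116/3 (u = 3 - (-5)*(-25)/3 = 3 - 1*125/3 = 3 - 125/3 = -116/3 ≈ -38.667)
v(P) = 0
L = -5/38 (L = (0 - 1*25/38)/5 = (0 - 25/38)/5 = (⅕)*(-25/38) = -5/38 ≈ -0.13158)
(134 + L)² = (134 - 5/38)² = (5087/38)² = 25877569/1444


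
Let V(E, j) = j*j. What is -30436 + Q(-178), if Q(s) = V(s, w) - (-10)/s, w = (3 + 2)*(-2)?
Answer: -2699909/89 ≈ -30336.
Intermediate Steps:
w = -10 (w = 5*(-2) = -10)
V(E, j) = j²
Q(s) = 100 + 10/s (Q(s) = (-10)² - (-10)/s = 100 + 10/s)
-30436 + Q(-178) = -30436 + (100 + 10/(-178)) = -30436 + (100 + 10*(-1/178)) = -30436 + (100 - 5/89) = -30436 + 8895/89 = -2699909/89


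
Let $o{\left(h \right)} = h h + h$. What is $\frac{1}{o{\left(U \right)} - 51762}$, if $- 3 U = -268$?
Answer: $- \frac{9}{393230} \approx -2.2887 \cdot 10^{-5}$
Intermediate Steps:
$U = \frac{268}{3}$ ($U = \left(- \frac{1}{3}\right) \left(-268\right) = \frac{268}{3} \approx 89.333$)
$o{\left(h \right)} = h + h^{2}$ ($o{\left(h \right)} = h^{2} + h = h + h^{2}$)
$\frac{1}{o{\left(U \right)} - 51762} = \frac{1}{\frac{268 \left(1 + \frac{268}{3}\right)}{3} - 51762} = \frac{1}{\frac{268}{3} \cdot \frac{271}{3} - 51762} = \frac{1}{\frac{72628}{9} - 51762} = \frac{1}{- \frac{393230}{9}} = - \frac{9}{393230}$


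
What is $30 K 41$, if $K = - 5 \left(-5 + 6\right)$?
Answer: $-6150$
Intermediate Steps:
$K = -5$ ($K = \left(-5\right) 1 = -5$)
$30 K 41 = 30 \left(-5\right) 41 = \left(-150\right) 41 = -6150$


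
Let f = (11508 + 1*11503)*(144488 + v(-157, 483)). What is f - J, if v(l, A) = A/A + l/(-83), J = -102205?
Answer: 275973515199/83 ≈ 3.3250e+9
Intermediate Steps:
v(l, A) = 1 - l/83 (v(l, A) = 1 + l*(-1/83) = 1 - l/83)
f = 275965032184/83 (f = (11508 + 1*11503)*(144488 + (1 - 1/83*(-157))) = (11508 + 11503)*(144488 + (1 + 157/83)) = 23011*(144488 + 240/83) = 23011*(11992744/83) = 275965032184/83 ≈ 3.3249e+9)
f - J = 275965032184/83 - 1*(-102205) = 275965032184/83 + 102205 = 275973515199/83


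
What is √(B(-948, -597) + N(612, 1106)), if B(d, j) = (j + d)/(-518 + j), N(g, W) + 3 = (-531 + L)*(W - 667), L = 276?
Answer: I*√5566993185/223 ≈ 334.58*I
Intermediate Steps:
N(g, W) = 170082 - 255*W (N(g, W) = -3 + (-531 + 276)*(W - 667) = -3 - 255*(-667 + W) = -3 + (170085 - 255*W) = 170082 - 255*W)
B(d, j) = (d + j)/(-518 + j)
√(B(-948, -597) + N(612, 1106)) = √((-948 - 597)/(-518 - 597) + (170082 - 255*1106)) = √(-1545/(-1115) + (170082 - 282030)) = √(-1/1115*(-1545) - 111948) = √(309/223 - 111948) = √(-24964095/223) = I*√5566993185/223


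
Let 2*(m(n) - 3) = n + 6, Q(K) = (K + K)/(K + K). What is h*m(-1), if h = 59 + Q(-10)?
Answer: 330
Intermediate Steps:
Q(K) = 1 (Q(K) = (2*K)/((2*K)) = (2*K)*(1/(2*K)) = 1)
m(n) = 6 + n/2 (m(n) = 3 + (n + 6)/2 = 3 + (6 + n)/2 = 3 + (3 + n/2) = 6 + n/2)
h = 60 (h = 59 + 1 = 60)
h*m(-1) = 60*(6 + (½)*(-1)) = 60*(6 - ½) = 60*(11/2) = 330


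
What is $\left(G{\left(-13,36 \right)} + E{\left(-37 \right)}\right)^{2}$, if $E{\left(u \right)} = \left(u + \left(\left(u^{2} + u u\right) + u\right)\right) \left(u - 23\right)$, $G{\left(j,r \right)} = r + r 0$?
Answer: $25537318416$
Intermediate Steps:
$G{\left(j,r \right)} = r$ ($G{\left(j,r \right)} = r + 0 = r$)
$E{\left(u \right)} = \left(-23 + u\right) \left(2 u + 2 u^{2}\right)$ ($E{\left(u \right)} = \left(u + \left(\left(u^{2} + u^{2}\right) + u\right)\right) \left(-23 + u\right) = \left(u + \left(2 u^{2} + u\right)\right) \left(-23 + u\right) = \left(u + \left(u + 2 u^{2}\right)\right) \left(-23 + u\right) = \left(2 u + 2 u^{2}\right) \left(-23 + u\right) = \left(-23 + u\right) \left(2 u + 2 u^{2}\right)$)
$\left(G{\left(-13,36 \right)} + E{\left(-37 \right)}\right)^{2} = \left(36 + 2 \left(-37\right) \left(-23 + \left(-37\right)^{2} - -814\right)\right)^{2} = \left(36 + 2 \left(-37\right) \left(-23 + 1369 + 814\right)\right)^{2} = \left(36 + 2 \left(-37\right) 2160\right)^{2} = \left(36 - 159840\right)^{2} = \left(-159804\right)^{2} = 25537318416$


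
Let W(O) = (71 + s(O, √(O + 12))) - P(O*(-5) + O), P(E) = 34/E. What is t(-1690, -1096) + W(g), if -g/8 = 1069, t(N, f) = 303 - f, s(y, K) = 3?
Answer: 25194175/17104 ≈ 1473.0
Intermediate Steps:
g = -8552 (g = -8*1069 = -8552)
W(O) = 74 + 17/(2*O) (W(O) = (71 + 3) - 34/(O*(-5) + O) = 74 - 34/(-5*O + O) = 74 - 34/((-4*O)) = 74 - 34*(-1/(4*O)) = 74 - (-17)/(2*O) = 74 + 17/(2*O))
t(-1690, -1096) + W(g) = (303 - 1*(-1096)) + (74 + (17/2)/(-8552)) = (303 + 1096) + (74 + (17/2)*(-1/8552)) = 1399 + (74 - 17/17104) = 1399 + 1265679/17104 = 25194175/17104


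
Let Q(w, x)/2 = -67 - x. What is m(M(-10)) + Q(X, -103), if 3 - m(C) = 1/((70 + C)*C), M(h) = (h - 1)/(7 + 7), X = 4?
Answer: 799621/10659 ≈ 75.018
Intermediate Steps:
M(h) = -1/14 + h/14 (M(h) = (-1 + h)/14 = (-1 + h)*(1/14) = -1/14 + h/14)
Q(w, x) = -134 - 2*x (Q(w, x) = 2*(-67 - x) = -134 - 2*x)
m(C) = 3 - 1/(C*(70 + C)) (m(C) = 3 - 1/((70 + C)*C) = 3 - 1/(C*(70 + C)))
m(M(-10)) + Q(X, -103) = (-1 + 3*(-1/14 + (1/14)*(-10))² + 210*(-1/14 + (1/14)*(-10)))/((-1/14 + (1/14)*(-10))*(70 + (-1/14 + (1/14)*(-10)))) + (-134 - 2*(-103)) = (-1 + 3*(-1/14 - 5/7)² + 210*(-1/14 - 5/7))/((-1/14 - 5/7)*(70 + (-1/14 - 5/7))) + (-134 + 206) = (-1 + 3*(-11/14)² + 210*(-11/14))/((-11/14)*(70 - 11/14)) + 72 = -14*(-1 + 3*(121/196) - 165)/(11*969/14) + 72 = -14/11*14/969*(-1 + 363/196 - 165) + 72 = -14/11*14/969*(-32173/196) + 72 = 32173/10659 + 72 = 799621/10659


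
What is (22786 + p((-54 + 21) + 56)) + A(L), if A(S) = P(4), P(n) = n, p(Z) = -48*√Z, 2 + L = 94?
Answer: 22790 - 48*√23 ≈ 22560.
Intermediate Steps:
L = 92 (L = -2 + 94 = 92)
A(S) = 4
(22786 + p((-54 + 21) + 56)) + A(L) = (22786 - 48*√((-54 + 21) + 56)) + 4 = (22786 - 48*√(-33 + 56)) + 4 = (22786 - 48*√23) + 4 = 22790 - 48*√23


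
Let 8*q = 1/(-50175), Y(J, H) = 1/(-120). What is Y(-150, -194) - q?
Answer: -418/50175 ≈ -0.0083308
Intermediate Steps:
Y(J, H) = -1/120
q = -1/401400 (q = (1/8)/(-50175) = (1/8)*(-1/50175) = -1/401400 ≈ -2.4913e-6)
Y(-150, -194) - q = -1/120 - 1*(-1/401400) = -1/120 + 1/401400 = -418/50175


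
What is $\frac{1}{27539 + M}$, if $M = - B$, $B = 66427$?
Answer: $- \frac{1}{38888} \approx -2.5715 \cdot 10^{-5}$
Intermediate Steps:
$M = -66427$ ($M = \left(-1\right) 66427 = -66427$)
$\frac{1}{27539 + M} = \frac{1}{27539 - 66427} = \frac{1}{-38888} = - \frac{1}{38888}$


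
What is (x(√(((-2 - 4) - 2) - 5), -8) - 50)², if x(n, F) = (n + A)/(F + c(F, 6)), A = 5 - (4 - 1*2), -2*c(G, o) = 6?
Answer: (553 + I*√13)²/121 ≈ 2527.2 + 32.957*I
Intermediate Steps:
c(G, o) = -3 (c(G, o) = -½*6 = -3)
A = 3 (A = 5 - (4 - 2) = 5 - 1*2 = 5 - 2 = 3)
x(n, F) = (3 + n)/(-3 + F) (x(n, F) = (n + 3)/(F - 3) = (3 + n)/(-3 + F))
(x(√(((-2 - 4) - 2) - 5), -8) - 50)² = ((3 + √(((-2 - 4) - 2) - 5))/(-3 - 8) - 50)² = ((3 + √((-6 - 2) - 5))/(-11) - 50)² = (-(3 + √(-8 - 5))/11 - 50)² = (-(3 + √(-13))/11 - 50)² = (-(3 + I*√13)/11 - 50)² = ((-3/11 - I*√13/11) - 50)² = (-553/11 - I*√13/11)²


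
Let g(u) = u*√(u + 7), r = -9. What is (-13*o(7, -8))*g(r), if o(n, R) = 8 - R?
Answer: 1872*I*√2 ≈ 2647.4*I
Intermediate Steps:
g(u) = u*√(7 + u)
(-13*o(7, -8))*g(r) = (-13*(8 - 1*(-8)))*(-9*√(7 - 9)) = (-13*(8 + 8))*(-9*I*√2) = (-13*16)*(-9*I*√2) = -(-1872)*I*√2 = 1872*I*√2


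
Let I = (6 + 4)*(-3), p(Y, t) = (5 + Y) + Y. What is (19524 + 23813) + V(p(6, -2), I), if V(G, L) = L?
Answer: 43307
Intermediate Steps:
p(Y, t) = 5 + 2*Y
I = -30 (I = 10*(-3) = -30)
(19524 + 23813) + V(p(6, -2), I) = (19524 + 23813) - 30 = 43337 - 30 = 43307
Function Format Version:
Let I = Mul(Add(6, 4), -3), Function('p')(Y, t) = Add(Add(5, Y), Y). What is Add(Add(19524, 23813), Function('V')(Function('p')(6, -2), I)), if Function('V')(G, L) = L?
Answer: 43307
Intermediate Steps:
Function('p')(Y, t) = Add(5, Mul(2, Y))
I = -30 (I = Mul(10, -3) = -30)
Add(Add(19524, 23813), Function('V')(Function('p')(6, -2), I)) = Add(Add(19524, 23813), -30) = Add(43337, -30) = 43307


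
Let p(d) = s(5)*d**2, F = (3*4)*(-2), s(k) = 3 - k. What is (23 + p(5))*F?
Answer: 648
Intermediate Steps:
F = -24 (F = 12*(-2) = -24)
p(d) = -2*d**2 (p(d) = (3 - 1*5)*d**2 = (3 - 5)*d**2 = -2*d**2)
(23 + p(5))*F = (23 - 2*5**2)*(-24) = (23 - 2*25)*(-24) = (23 - 50)*(-24) = -27*(-24) = 648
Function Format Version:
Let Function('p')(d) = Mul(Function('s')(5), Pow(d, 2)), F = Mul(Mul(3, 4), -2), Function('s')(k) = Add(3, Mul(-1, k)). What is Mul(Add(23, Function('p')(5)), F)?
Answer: 648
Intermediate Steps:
F = -24 (F = Mul(12, -2) = -24)
Function('p')(d) = Mul(-2, Pow(d, 2)) (Function('p')(d) = Mul(Add(3, Mul(-1, 5)), Pow(d, 2)) = Mul(Add(3, -5), Pow(d, 2)) = Mul(-2, Pow(d, 2)))
Mul(Add(23, Function('p')(5)), F) = Mul(Add(23, Mul(-2, Pow(5, 2))), -24) = Mul(Add(23, Mul(-2, 25)), -24) = Mul(Add(23, -50), -24) = Mul(-27, -24) = 648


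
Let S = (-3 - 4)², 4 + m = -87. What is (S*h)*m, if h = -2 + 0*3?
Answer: 8918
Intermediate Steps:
m = -91 (m = -4 - 87 = -91)
h = -2 (h = -2 + 0 = -2)
S = 49 (S = (-7)² = 49)
(S*h)*m = (49*(-2))*(-91) = -98*(-91) = 8918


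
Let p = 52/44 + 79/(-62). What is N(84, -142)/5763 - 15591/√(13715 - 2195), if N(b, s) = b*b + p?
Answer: 1604043/1310122 - 5197*√5/80 ≈ -144.04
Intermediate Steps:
p = -63/682 (p = 52*(1/44) + 79*(-1/62) = 13/11 - 79/62 = -63/682 ≈ -0.092375)
N(b, s) = -63/682 + b² (N(b, s) = b*b - 63/682 = b² - 63/682 = -63/682 + b²)
N(84, -142)/5763 - 15591/√(13715 - 2195) = (-63/682 + 84²)/5763 - 15591/√(13715 - 2195) = (-63/682 + 7056)*(1/5763) - 15591*√5/240 = (4812129/682)*(1/5763) - 15591*√5/240 = 1604043/1310122 - 5197*√5/80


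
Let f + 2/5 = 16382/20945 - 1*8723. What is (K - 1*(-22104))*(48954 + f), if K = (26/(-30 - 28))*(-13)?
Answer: 108058433444863/121481 ≈ 8.8951e+8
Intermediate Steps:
f = -182695231/20945 (f = -2/5 + (16382/20945 - 1*8723) = -2/5 + (16382*(1/20945) - 8723) = -2/5 + (16382/20945 - 8723) = -2/5 - 182686853/20945 = -182695231/20945 ≈ -8722.6)
K = 169/29 (K = (26/(-58))*(-13) = -1/58*26*(-13) = -13/29*(-13) = 169/29 ≈ 5.8276)
(K - 1*(-22104))*(48954 + f) = (169/29 - 1*(-22104))*(48954 - 182695231/20945) = (169/29 + 22104)*(842646299/20945) = (641185/29)*(842646299/20945) = 108058433444863/121481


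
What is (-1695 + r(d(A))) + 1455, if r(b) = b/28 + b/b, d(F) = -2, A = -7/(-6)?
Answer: -3347/14 ≈ -239.07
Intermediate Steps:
A = 7/6 (A = -7*(-⅙) = 7/6 ≈ 1.1667)
r(b) = 1 + b/28 (r(b) = b*(1/28) + 1 = b/28 + 1 = 1 + b/28)
(-1695 + r(d(A))) + 1455 = (-1695 + (1 + (1/28)*(-2))) + 1455 = (-1695 + (1 - 1/14)) + 1455 = (-1695 + 13/14) + 1455 = -23717/14 + 1455 = -3347/14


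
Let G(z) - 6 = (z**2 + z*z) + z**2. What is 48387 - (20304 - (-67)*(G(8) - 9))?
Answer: 15420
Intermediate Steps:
G(z) = 6 + 3*z**2 (G(z) = 6 + ((z**2 + z*z) + z**2) = 6 + ((z**2 + z**2) + z**2) = 6 + (2*z**2 + z**2) = 6 + 3*z**2)
48387 - (20304 - (-67)*(G(8) - 9)) = 48387 - (20304 - (-67)*((6 + 3*8**2) - 9)) = 48387 - (20304 - (-67)*((6 + 3*64) - 9)) = 48387 - (20304 - (-67)*((6 + 192) - 9)) = 48387 - (20304 - (-67)*(198 - 9)) = 48387 - (20304 - (-67)*189) = 48387 - (20304 - 1*(-12663)) = 48387 - (20304 + 12663) = 48387 - 1*32967 = 48387 - 32967 = 15420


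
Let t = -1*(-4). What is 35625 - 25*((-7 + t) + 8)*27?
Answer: 32250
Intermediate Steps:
t = 4
35625 - 25*((-7 + t) + 8)*27 = 35625 - 25*((-7 + 4) + 8)*27 = 35625 - 25*(-3 + 8)*27 = 35625 - 25*5*27 = 35625 - 125*27 = 35625 - 3375 = 32250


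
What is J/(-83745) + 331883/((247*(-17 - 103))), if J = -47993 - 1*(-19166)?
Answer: -598646879/55160040 ≈ -10.853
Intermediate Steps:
J = -28827 (J = -47993 + 19166 = -28827)
J/(-83745) + 331883/((247*(-17 - 103))) = -28827/(-83745) + 331883/((247*(-17 - 103))) = -28827*(-1/83745) + 331883/((247*(-120))) = 3203/9305 + 331883/(-29640) = 3203/9305 + 331883*(-1/29640) = 3203/9305 - 331883/29640 = -598646879/55160040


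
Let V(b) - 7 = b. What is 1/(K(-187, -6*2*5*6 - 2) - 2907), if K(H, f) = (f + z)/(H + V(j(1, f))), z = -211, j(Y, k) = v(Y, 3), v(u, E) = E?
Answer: -59/171322 ≈ -0.00034438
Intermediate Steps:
j(Y, k) = 3
V(b) = 7 + b
K(H, f) = (-211 + f)/(10 + H) (K(H, f) = (f - 211)/(H + (7 + 3)) = (-211 + f)/(H + 10) = (-211 + f)/(10 + H))
1/(K(-187, -6*2*5*6 - 2) - 2907) = 1/((-211 + (-6*2*5*6 - 2))/(10 - 187) - 2907) = 1/((-211 + (-60*6 - 2))/(-177) - 2907) = 1/(-(-211 + (-6*60 - 2))/177 - 2907) = 1/(-(-211 + (-360 - 2))/177 - 2907) = 1/(-(-211 - 362)/177 - 2907) = 1/(-1/177*(-573) - 2907) = 1/(191/59 - 2907) = 1/(-171322/59) = -59/171322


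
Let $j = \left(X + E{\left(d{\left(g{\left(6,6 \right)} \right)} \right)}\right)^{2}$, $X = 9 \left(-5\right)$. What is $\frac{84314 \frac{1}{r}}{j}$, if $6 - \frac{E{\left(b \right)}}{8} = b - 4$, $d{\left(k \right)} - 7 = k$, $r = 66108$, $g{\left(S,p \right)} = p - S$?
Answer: $\frac{42157}{14576814} \approx 0.0028921$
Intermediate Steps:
$d{\left(k \right)} = 7 + k$
$E{\left(b \right)} = 80 - 8 b$ ($E{\left(b \right)} = 48 - 8 \left(b - 4\right) = 48 - 8 \left(-4 + b\right) = 48 - \left(-32 + 8 b\right) = 80 - 8 b$)
$X = -45$
$j = 441$ ($j = \left(-45 + \left(80 - 8 \left(7 + \left(6 - 6\right)\right)\right)\right)^{2} = \left(-45 + \left(80 - 8 \left(7 + 0\right)\right)\right)^{2} = \left(-45 + \left(80 - 56\right)\right)^{2} = \left(-45 + 24\right)^{2} = \left(-21\right)^{2} = 441$)
$\frac{84314 \frac{1}{r}}{j} = \frac{84314 \cdot \frac{1}{66108}}{441} = 84314 \cdot \frac{1}{66108} \cdot \frac{1}{441} = \frac{42157}{33054} \cdot \frac{1}{441} = \frac{42157}{14576814}$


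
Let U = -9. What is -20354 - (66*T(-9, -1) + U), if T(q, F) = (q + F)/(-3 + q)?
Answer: -20400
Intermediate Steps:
T(q, F) = (F + q)/(-3 + q)
-20354 - (66*T(-9, -1) + U) = -20354 - (66*((-1 - 9)/(-3 - 9)) - 9) = -20354 - (66*(-10/(-12)) - 9) = -20354 - (66*(-1/12*(-10)) - 9) = -20354 - (66*(⅚) - 9) = -20354 - (55 - 9) = -20354 - 1*46 = -20354 - 46 = -20400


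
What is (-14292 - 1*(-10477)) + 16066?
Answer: 12251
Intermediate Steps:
(-14292 - 1*(-10477)) + 16066 = (-14292 + 10477) + 16066 = -3815 + 16066 = 12251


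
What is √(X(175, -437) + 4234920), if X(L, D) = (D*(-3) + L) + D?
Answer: √4235969 ≈ 2058.1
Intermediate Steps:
X(L, D) = L - 2*D (X(L, D) = (-3*D + L) + D = (L - 3*D) + D = L - 2*D)
√(X(175, -437) + 4234920) = √((175 - 2*(-437)) + 4234920) = √((175 + 874) + 4234920) = √(1049 + 4234920) = √4235969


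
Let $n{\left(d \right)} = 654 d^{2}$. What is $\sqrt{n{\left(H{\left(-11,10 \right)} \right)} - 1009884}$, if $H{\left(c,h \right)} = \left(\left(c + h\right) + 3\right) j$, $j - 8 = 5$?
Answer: $2 i \sqrt{141945} \approx 753.51 i$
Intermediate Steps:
$j = 13$ ($j = 8 + 5 = 13$)
$H{\left(c,h \right)} = 39 + 13 c + 13 h$ ($H{\left(c,h \right)} = \left(\left(c + h\right) + 3\right) 13 = \left(3 + c + h\right) 13 = 39 + 13 c + 13 h$)
$\sqrt{n{\left(H{\left(-11,10 \right)} \right)} - 1009884} = \sqrt{654 \left(39 + 13 \left(-11\right) + 13 \cdot 10\right)^{2} - 1009884} = \sqrt{654 \left(39 - 143 + 130\right)^{2} - 1009884} = \sqrt{654 \cdot 26^{2} - 1009884} = \sqrt{654 \cdot 676 - 1009884} = \sqrt{442104 - 1009884} = \sqrt{-567780} = 2 i \sqrt{141945}$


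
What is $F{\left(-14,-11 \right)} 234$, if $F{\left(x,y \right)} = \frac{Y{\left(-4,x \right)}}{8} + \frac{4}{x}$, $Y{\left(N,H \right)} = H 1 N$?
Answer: $\frac{10998}{7} \approx 1571.1$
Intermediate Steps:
$Y{\left(N,H \right)} = H N$
$F{\left(x,y \right)} = \frac{4}{x} - \frac{x}{2}$ ($F{\left(x,y \right)} = \frac{x \left(-4\right)}{8} + \frac{4}{x} = - 4 x \frac{1}{8} + \frac{4}{x} = - \frac{x}{2} + \frac{4}{x} = \frac{4}{x} - \frac{x}{2}$)
$F{\left(-14,-11 \right)} 234 = \left(\frac{4}{-14} - -7\right) 234 = \left(4 \left(- \frac{1}{14}\right) + 7\right) 234 = \left(- \frac{2}{7} + 7\right) 234 = \frac{47}{7} \cdot 234 = \frac{10998}{7}$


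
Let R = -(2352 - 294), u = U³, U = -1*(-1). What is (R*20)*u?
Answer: -41160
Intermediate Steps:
U = 1
u = 1 (u = 1³ = 1)
R = -2058 (R = -98/(1/(-22 + (46 - 3))) = -98/(1/(-22 + 43)) = -98/(1/21) = -98/1/21 = -98*21 = -2058)
(R*20)*u = -2058*20*1 = -41160*1 = -41160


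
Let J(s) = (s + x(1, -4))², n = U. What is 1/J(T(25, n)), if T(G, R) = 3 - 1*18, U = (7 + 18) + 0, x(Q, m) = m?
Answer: 1/361 ≈ 0.0027701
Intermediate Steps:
U = 25 (U = 25 + 0 = 25)
n = 25
T(G, R) = -15 (T(G, R) = 3 - 18 = -15)
J(s) = (-4 + s)² (J(s) = (s - 4)² = (-4 + s)²)
1/J(T(25, n)) = 1/((-4 - 15)²) = 1/((-19)²) = 1/361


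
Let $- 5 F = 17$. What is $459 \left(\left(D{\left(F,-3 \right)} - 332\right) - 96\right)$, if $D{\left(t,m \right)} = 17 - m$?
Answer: $-187272$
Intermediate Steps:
$F = - \frac{17}{5}$ ($F = \left(- \frac{1}{5}\right) 17 = - \frac{17}{5} \approx -3.4$)
$459 \left(\left(D{\left(F,-3 \right)} - 332\right) - 96\right) = 459 \left(\left(\left(17 - -3\right) - 332\right) - 96\right) = 459 \left(\left(\left(17 + 3\right) - 332\right) - 96\right) = 459 \left(\left(20 - 332\right) - 96\right) = 459 \left(-312 - 96\right) = 459 \left(-408\right) = -187272$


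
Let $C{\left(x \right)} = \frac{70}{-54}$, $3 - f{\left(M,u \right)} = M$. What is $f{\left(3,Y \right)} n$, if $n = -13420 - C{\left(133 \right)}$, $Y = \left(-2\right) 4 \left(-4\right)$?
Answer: $0$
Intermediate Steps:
$Y = 32$ ($Y = \left(-8\right) \left(-4\right) = 32$)
$f{\left(M,u \right)} = 3 - M$
$C{\left(x \right)} = - \frac{35}{27}$ ($C{\left(x \right)} = 70 \left(- \frac{1}{54}\right) = - \frac{35}{27}$)
$n = - \frac{362305}{27}$ ($n = -13420 - - \frac{35}{27} = -13420 + \frac{35}{27} = - \frac{362305}{27} \approx -13419.0$)
$f{\left(3,Y \right)} n = \left(3 - 3\right) \left(- \frac{362305}{27}\right) = 0 \left(- \frac{362305}{27}\right) = 0$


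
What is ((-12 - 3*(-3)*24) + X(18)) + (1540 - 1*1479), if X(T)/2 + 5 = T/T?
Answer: 257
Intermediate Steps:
X(T) = -8 (X(T) = -10 + 2*(T/T) = -10 + 2*1 = -10 + 2 = -8)
((-12 - 3*(-3)*24) + X(18)) + (1540 - 1*1479) = ((-12 - 3*(-3)*24) - 8) + (1540 - 1*1479) = ((-12 + 9*24) - 8) + (1540 - 1479) = ((-12 + 216) - 8) + 61 = (204 - 8) + 61 = 196 + 61 = 257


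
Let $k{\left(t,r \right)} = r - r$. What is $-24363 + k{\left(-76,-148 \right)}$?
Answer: $-24363$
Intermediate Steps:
$k{\left(t,r \right)} = 0$
$-24363 + k{\left(-76,-148 \right)} = -24363 + 0 = -24363$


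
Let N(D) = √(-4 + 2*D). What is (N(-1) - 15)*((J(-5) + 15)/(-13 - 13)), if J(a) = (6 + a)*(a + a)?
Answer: 75/26 - 5*I*√6/26 ≈ 2.8846 - 0.47106*I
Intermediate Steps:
J(a) = 2*a*(6 + a) (J(a) = (6 + a)*(2*a) = 2*a*(6 + a))
(N(-1) - 15)*((J(-5) + 15)/(-13 - 13)) = (√(-4 + 2*(-1)) - 15)*((2*(-5)*(6 - 5) + 15)/(-13 - 13)) = (√(-4 - 2) - 15)*((2*(-5)*1 + 15)/(-26)) = (√(-6) - 15)*((-10 + 15)*(-1/26)) = (I*√6 - 15)*(5*(-1/26)) = (-15 + I*√6)*(-5/26) = 75/26 - 5*I*√6/26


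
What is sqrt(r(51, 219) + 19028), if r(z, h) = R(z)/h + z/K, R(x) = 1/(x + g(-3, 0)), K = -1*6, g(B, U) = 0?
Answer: sqrt(1054496545826)/7446 ≈ 137.91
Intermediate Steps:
K = -6
R(x) = 1/x (R(x) = 1/(x + 0) = 1/x)
r(z, h) = -z/6 + 1/(h*z) (r(z, h) = 1/(z*h) + z/(-6) = 1/(h*z) + z*(-1/6) = 1/(h*z) - z/6 = -z/6 + 1/(h*z))
sqrt(r(51, 219) + 19028) = sqrt((-1/6*51 + 1/(219*51)) + 19028) = sqrt((-17/2 + (1/219)*(1/51)) + 19028) = sqrt((-17/2 + 1/11169) + 19028) = sqrt(-189871/22338 + 19028) = sqrt(424857593/22338) = sqrt(1054496545826)/7446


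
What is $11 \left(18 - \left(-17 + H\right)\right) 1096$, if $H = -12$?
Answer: $566632$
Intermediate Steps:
$11 \left(18 - \left(-17 + H\right)\right) 1096 = 11 \left(18 + \left(17 - -12\right)\right) 1096 = 11 \left(18 + \left(17 + 12\right)\right) 1096 = 11 \left(18 + 29\right) 1096 = 11 \cdot 47 \cdot 1096 = 517 \cdot 1096 = 566632$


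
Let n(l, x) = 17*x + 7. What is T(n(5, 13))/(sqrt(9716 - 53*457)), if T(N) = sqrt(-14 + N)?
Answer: -I*sqrt(3104070)/14505 ≈ -0.12146*I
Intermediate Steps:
n(l, x) = 7 + 17*x
T(n(5, 13))/(sqrt(9716 - 53*457)) = sqrt(-14 + (7 + 17*13))/(sqrt(9716 - 53*457)) = sqrt(-14 + (7 + 221))/(sqrt(9716 - 24221)) = sqrt(-14 + 228)/(sqrt(-14505)) = sqrt(214)/((I*sqrt(14505))) = sqrt(214)*(-I*sqrt(14505)/14505) = -I*sqrt(3104070)/14505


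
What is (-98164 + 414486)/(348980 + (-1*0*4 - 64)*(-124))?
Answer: 158161/178458 ≈ 0.88626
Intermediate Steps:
(-98164 + 414486)/(348980 + (-1*0*4 - 64)*(-124)) = 316322/(348980 + (0*4 - 64)*(-124)) = 316322/(348980 + (0 - 64)*(-124)) = 316322/(348980 - 64*(-124)) = 316322/(348980 + 7936) = 316322/356916 = 316322*(1/356916) = 158161/178458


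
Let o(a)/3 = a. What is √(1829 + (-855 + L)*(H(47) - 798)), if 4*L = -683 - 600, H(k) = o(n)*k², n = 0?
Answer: √3760310/2 ≈ 969.58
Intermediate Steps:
o(a) = 3*a
H(k) = 0 (H(k) = (3*0)*k² = 0*k² = 0)
L = -1283/4 (L = (-683 - 600)/4 = (¼)*(-1283) = -1283/4 ≈ -320.75)
√(1829 + (-855 + L)*(H(47) - 798)) = √(1829 + (-855 - 1283/4)*(0 - 798)) = √(1829 - 4703/4*(-798)) = √(1829 + 1876497/2) = √(1880155/2) = √3760310/2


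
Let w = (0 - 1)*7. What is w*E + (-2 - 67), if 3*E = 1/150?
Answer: -31057/450 ≈ -69.016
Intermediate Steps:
E = 1/450 (E = (⅓)/150 = (⅓)*(1/150) = 1/450 ≈ 0.0022222)
w = -7 (w = -1*7 = -7)
w*E + (-2 - 67) = -7*1/450 + (-2 - 67) = -7/450 - 69 = -31057/450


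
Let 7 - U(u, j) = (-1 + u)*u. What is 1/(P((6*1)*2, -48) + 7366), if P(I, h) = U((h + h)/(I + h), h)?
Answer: 9/66317 ≈ 0.00013571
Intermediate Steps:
U(u, j) = 7 - u*(-1 + u) (U(u, j) = 7 - (-1 + u)*u = 7 - u*(-1 + u))
P(I, h) = 7 - 4*h²/(I + h)² + 2*h/(I + h) (P(I, h) = 7 + (h + h)/(I + h) - ((h + h)/(I + h))² = 7 + (2*h)/(I + h) - ((2*h)/(I + h))² = 7 + 2*h/(I + h) - (2*h/(I + h))² = 7 + 2*h/(I + h) - 4*h²/(I + h)² = 7 - 4*h²/(I + h)² + 2*h/(I + h))
1/(P((6*1)*2, -48) + 7366) = 1/((5*(-48)² + 7*((6*1)*2)² + 16*((6*1)*2)*(-48))/(((6*1)*2)² + (-48)² + 2*((6*1)*2)*(-48)) + 7366) = 1/((5*2304 + 7*(6*2)² + 16*(6*2)*(-48))/((6*2)² + 2304 + 2*(6*2)*(-48)) + 7366) = 1/((11520 + 7*12² + 16*12*(-48))/(12² + 2304 + 2*12*(-48)) + 7366) = 1/((11520 + 7*144 - 9216)/(144 + 2304 - 1152) + 7366) = 1/((11520 + 1008 - 9216)/1296 + 7366) = 1/((1/1296)*3312 + 7366) = 1/(23/9 + 7366) = 1/(66317/9) = 9/66317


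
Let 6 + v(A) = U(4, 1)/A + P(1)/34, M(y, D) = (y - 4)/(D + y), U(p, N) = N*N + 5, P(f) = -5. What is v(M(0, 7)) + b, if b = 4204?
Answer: 71185/17 ≈ 4187.4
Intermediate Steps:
U(p, N) = 5 + N**2 (U(p, N) = N**2 + 5 = 5 + N**2)
M(y, D) = (-4 + y)/(D + y)
v(A) = -209/34 + 6/A (v(A) = -6 + ((5 + 1**2)/A - 5/34) = -6 + ((5 + 1)/A - 5*1/34) = -6 + (6/A - 5/34) = -6 + (-5/34 + 6/A) = -209/34 + 6/A)
v(M(0, 7)) + b = (-209/34 + 6/(((-4 + 0)/(7 + 0)))) + 4204 = (-209/34 + 6/((-4/7))) + 4204 = (-209/34 + 6/(((1/7)*(-4)))) + 4204 = (-209/34 + 6/(-4/7)) + 4204 = (-209/34 + 6*(-7/4)) + 4204 = (-209/34 - 21/2) + 4204 = -283/17 + 4204 = 71185/17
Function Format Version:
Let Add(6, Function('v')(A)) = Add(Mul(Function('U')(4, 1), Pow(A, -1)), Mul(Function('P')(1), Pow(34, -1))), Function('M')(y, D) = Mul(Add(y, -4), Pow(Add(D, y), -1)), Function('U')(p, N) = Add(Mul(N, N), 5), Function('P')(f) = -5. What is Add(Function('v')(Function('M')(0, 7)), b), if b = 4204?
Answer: Rational(71185, 17) ≈ 4187.4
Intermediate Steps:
Function('U')(p, N) = Add(5, Pow(N, 2)) (Function('U')(p, N) = Add(Pow(N, 2), 5) = Add(5, Pow(N, 2)))
Function('M')(y, D) = Mul(Pow(Add(D, y), -1), Add(-4, y)) (Function('M')(y, D) = Mul(Add(-4, y), Pow(Add(D, y), -1)) = Mul(Pow(Add(D, y), -1), Add(-4, y)))
Function('v')(A) = Add(Rational(-209, 34), Mul(6, Pow(A, -1))) (Function('v')(A) = Add(-6, Add(Mul(Add(5, Pow(1, 2)), Pow(A, -1)), Mul(-5, Pow(34, -1)))) = Add(-6, Add(Mul(Add(5, 1), Pow(A, -1)), Mul(-5, Rational(1, 34)))) = Add(-6, Add(Mul(6, Pow(A, -1)), Rational(-5, 34))) = Add(-6, Add(Rational(-5, 34), Mul(6, Pow(A, -1)))) = Add(Rational(-209, 34), Mul(6, Pow(A, -1))))
Add(Function('v')(Function('M')(0, 7)), b) = Add(Add(Rational(-209, 34), Mul(6, Pow(Mul(Pow(Add(7, 0), -1), Add(-4, 0)), -1))), 4204) = Add(Add(Rational(-209, 34), Mul(6, Pow(Mul(Pow(7, -1), -4), -1))), 4204) = Add(Add(Rational(-209, 34), Mul(6, Pow(Mul(Rational(1, 7), -4), -1))), 4204) = Add(Add(Rational(-209, 34), Mul(6, Pow(Rational(-4, 7), -1))), 4204) = Add(Add(Rational(-209, 34), Mul(6, Rational(-7, 4))), 4204) = Add(Add(Rational(-209, 34), Rational(-21, 2)), 4204) = Add(Rational(-283, 17), 4204) = Rational(71185, 17)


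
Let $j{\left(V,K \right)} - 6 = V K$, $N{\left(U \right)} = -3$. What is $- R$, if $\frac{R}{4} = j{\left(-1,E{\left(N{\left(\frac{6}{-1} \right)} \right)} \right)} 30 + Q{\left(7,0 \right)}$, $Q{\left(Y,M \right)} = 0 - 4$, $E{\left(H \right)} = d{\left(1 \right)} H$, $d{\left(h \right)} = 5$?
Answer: $-2504$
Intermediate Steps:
$E{\left(H \right)} = 5 H$
$Q{\left(Y,M \right)} = -4$ ($Q{\left(Y,M \right)} = 0 - 4 = -4$)
$j{\left(V,K \right)} = 6 + K V$ ($j{\left(V,K \right)} = 6 + V K = 6 + K V$)
$R = 2504$ ($R = 4 \left(\left(6 + 5 \left(-3\right) \left(-1\right)\right) 30 - 4\right) = 4 \left(\left(6 - -15\right) 30 - 4\right) = 4 \left(\left(6 + 15\right) 30 - 4\right) = 4 \left(21 \cdot 30 - 4\right) = 4 \left(630 - 4\right) = 4 \cdot 626 = 2504$)
$- R = \left(-1\right) 2504 = -2504$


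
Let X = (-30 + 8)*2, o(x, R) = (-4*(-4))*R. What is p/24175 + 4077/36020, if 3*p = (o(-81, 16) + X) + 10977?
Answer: 139742441/522470100 ≈ 0.26747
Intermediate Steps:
o(x, R) = 16*R
X = -44 (X = -22*2 = -44)
p = 11189/3 (p = ((16*16 - 44) + 10977)/3 = ((256 - 44) + 10977)/3 = (212 + 10977)/3 = (⅓)*11189 = 11189/3 ≈ 3729.7)
p/24175 + 4077/36020 = (11189/3)/24175 + 4077/36020 = (11189/3)*(1/24175) + 4077*(1/36020) = 11189/72525 + 4077/36020 = 139742441/522470100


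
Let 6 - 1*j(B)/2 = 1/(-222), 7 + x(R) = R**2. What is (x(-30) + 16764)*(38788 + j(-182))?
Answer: 76045185257/111 ≈ 6.8509e+8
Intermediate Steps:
x(R) = -7 + R**2
j(B) = 1333/111 (j(B) = 12 - 2/(-222) = 12 - 2*(-1/222) = 12 + 1/111 = 1333/111)
(x(-30) + 16764)*(38788 + j(-182)) = ((-7 + (-30)**2) + 16764)*(38788 + 1333/111) = ((-7 + 900) + 16764)*(4306801/111) = (893 + 16764)*(4306801/111) = 17657*(4306801/111) = 76045185257/111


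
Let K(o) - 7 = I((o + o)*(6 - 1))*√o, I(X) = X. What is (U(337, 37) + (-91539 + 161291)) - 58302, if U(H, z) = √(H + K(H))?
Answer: 11450 + √(344 + 3370*√337) ≈ 11699.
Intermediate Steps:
K(o) = 7 + 10*o^(3/2) (K(o) = 7 + ((o + o)*(6 - 1))*√o = 7 + ((2*o)*5)*√o = 7 + (10*o)*√o = 7 + 10*o^(3/2))
U(H, z) = √(7 + H + 10*H^(3/2)) (U(H, z) = √(H + (7 + 10*H^(3/2))) = √(7 + H + 10*H^(3/2)))
(U(337, 37) + (-91539 + 161291)) - 58302 = (√(7 + 337 + 10*337^(3/2)) + (-91539 + 161291)) - 58302 = (√(7 + 337 + 10*(337*√337)) + 69752) - 58302 = (√(7 + 337 + 3370*√337) + 69752) - 58302 = (√(344 + 3370*√337) + 69752) - 58302 = (69752 + √(344 + 3370*√337)) - 58302 = 11450 + √(344 + 3370*√337)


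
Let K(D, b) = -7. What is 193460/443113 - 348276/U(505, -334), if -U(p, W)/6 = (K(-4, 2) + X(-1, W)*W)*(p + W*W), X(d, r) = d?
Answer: 7114858923818/16237409287011 ≈ 0.43818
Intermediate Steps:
U(p, W) = -6*(-7 - W)*(p + W²) (U(p, W) = -6*(-7 - W)*(p + W*W) = -6*(-7 - W)*(p + W²))
193460/443113 - 348276/U(505, -334) = 193460/443113 - 348276/(6*(-334)³ + 42*505 + 42*(-334)² + 6*(-334)*505) = 193460*(1/443113) - 348276/(6*(-37259704) + 21210 + 42*111556 - 1012020) = 193460/443113 - 348276/(-223558224 + 21210 + 4685352 - 1012020) = 193460/443113 - 348276/(-219863682) = 193460/443113 - 348276*(-1/219863682) = 193460/443113 + 58046/36643947 = 7114858923818/16237409287011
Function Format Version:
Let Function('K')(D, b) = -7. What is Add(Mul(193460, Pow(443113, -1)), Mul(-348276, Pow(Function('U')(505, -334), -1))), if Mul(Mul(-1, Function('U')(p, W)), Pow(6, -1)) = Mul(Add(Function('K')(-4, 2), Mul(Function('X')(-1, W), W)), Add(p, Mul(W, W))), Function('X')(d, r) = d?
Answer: Rational(7114858923818, 16237409287011) ≈ 0.43818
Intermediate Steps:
Function('U')(p, W) = Mul(-6, Add(-7, Mul(-1, W)), Add(p, Pow(W, 2))) (Function('U')(p, W) = Mul(-6, Mul(Add(-7, Mul(-1, W)), Add(p, Mul(W, W)))) = Mul(-6, Mul(Add(-7, Mul(-1, W)), Add(p, Pow(W, 2)))) = Mul(-6, Add(-7, Mul(-1, W)), Add(p, Pow(W, 2))))
Add(Mul(193460, Pow(443113, -1)), Mul(-348276, Pow(Function('U')(505, -334), -1))) = Add(Mul(193460, Pow(443113, -1)), Mul(-348276, Pow(Add(Mul(6, Pow(-334, 3)), Mul(42, 505), Mul(42, Pow(-334, 2)), Mul(6, -334, 505)), -1))) = Add(Mul(193460, Rational(1, 443113)), Mul(-348276, Pow(Add(Mul(6, -37259704), 21210, Mul(42, 111556), -1012020), -1))) = Add(Rational(193460, 443113), Mul(-348276, Pow(Add(-223558224, 21210, 4685352, -1012020), -1))) = Add(Rational(193460, 443113), Mul(-348276, Pow(-219863682, -1))) = Add(Rational(193460, 443113), Mul(-348276, Rational(-1, 219863682))) = Add(Rational(193460, 443113), Rational(58046, 36643947)) = Rational(7114858923818, 16237409287011)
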